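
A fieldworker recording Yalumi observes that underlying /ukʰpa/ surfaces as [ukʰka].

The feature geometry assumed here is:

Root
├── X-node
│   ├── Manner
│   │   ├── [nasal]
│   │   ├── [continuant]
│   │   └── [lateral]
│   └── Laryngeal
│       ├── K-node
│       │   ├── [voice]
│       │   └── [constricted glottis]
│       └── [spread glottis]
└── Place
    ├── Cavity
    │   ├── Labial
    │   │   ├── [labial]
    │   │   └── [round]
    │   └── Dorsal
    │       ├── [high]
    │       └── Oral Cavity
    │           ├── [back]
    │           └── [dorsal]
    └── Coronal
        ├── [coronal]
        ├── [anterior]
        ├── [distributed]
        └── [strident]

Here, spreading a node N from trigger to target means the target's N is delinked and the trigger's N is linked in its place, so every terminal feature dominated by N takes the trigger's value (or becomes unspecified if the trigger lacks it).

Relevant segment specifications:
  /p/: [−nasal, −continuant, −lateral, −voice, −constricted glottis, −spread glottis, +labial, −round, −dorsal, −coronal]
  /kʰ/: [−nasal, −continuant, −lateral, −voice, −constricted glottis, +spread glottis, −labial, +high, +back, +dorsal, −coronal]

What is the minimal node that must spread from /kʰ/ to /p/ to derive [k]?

Feature comparison: [labial], [round], [dorsal], [high], [back] differ between /p/ and [k]; the remaining terminals match.
In this geometry the lowest node dominating all of them is Cavity: every daughter of Cavity dominates only a proper subset, so no lower node suffices.
If Cavity spreads, every terminal under it takes /kʰ/'s value, producing [k] as observed.
[spread glottis], a feature on which the two segments disagree outside Cavity, is unchanged — nothing dominating it spread, and Cavity is the minimal sufficient constituent.

Cavity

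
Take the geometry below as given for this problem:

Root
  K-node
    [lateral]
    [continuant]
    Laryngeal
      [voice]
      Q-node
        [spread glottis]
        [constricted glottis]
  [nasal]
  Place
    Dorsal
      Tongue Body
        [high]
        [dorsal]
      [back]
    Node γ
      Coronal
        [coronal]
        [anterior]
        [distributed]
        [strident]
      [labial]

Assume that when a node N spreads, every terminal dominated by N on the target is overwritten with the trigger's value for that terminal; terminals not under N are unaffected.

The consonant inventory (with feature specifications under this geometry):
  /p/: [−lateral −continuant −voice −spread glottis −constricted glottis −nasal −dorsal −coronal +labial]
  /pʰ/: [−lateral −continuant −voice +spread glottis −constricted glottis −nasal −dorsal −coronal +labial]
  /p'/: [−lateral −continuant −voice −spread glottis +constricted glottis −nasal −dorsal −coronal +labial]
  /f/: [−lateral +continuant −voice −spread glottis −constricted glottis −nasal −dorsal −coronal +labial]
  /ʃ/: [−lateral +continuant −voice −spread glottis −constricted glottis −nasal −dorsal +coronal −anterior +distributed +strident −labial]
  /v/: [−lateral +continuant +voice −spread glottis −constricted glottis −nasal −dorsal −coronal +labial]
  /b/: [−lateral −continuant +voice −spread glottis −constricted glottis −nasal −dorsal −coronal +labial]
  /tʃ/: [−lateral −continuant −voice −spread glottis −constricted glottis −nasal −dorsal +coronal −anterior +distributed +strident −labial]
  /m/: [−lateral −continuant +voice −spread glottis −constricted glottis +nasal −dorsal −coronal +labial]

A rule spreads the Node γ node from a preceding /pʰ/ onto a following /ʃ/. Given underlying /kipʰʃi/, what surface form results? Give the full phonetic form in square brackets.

[kipʰfi]

Node γ immediately or transitively dominates [coronal], [anterior], [distributed], [strident], [labial].
The target acquires /pʰ/'s values for everything under Node γ — [−coronal], [+labial] — while keeping its own [lateral], [continuant], [voice], ….
This feature bundle is that of [f], so /kipʰʃi/ surfaces as [kipʰfi].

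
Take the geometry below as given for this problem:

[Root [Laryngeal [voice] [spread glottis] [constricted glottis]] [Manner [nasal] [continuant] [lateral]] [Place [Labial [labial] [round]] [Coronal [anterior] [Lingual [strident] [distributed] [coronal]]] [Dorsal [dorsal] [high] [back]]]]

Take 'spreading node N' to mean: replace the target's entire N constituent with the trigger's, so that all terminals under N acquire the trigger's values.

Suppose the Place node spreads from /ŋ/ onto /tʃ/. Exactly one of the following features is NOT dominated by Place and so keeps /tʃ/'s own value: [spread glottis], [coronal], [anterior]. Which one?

The terminals dominated by Place are [labial], [round], [anterior], [strident], [distributed], [coronal], [dorsal], [high], [back].
[coronal], [anterior] all lie under Place, so they are overwritten when Place spreads.
But [spread glottis] is a dependent of Laryngeal, outside Place; it is therefore untouched by the spreading.

[spread glottis]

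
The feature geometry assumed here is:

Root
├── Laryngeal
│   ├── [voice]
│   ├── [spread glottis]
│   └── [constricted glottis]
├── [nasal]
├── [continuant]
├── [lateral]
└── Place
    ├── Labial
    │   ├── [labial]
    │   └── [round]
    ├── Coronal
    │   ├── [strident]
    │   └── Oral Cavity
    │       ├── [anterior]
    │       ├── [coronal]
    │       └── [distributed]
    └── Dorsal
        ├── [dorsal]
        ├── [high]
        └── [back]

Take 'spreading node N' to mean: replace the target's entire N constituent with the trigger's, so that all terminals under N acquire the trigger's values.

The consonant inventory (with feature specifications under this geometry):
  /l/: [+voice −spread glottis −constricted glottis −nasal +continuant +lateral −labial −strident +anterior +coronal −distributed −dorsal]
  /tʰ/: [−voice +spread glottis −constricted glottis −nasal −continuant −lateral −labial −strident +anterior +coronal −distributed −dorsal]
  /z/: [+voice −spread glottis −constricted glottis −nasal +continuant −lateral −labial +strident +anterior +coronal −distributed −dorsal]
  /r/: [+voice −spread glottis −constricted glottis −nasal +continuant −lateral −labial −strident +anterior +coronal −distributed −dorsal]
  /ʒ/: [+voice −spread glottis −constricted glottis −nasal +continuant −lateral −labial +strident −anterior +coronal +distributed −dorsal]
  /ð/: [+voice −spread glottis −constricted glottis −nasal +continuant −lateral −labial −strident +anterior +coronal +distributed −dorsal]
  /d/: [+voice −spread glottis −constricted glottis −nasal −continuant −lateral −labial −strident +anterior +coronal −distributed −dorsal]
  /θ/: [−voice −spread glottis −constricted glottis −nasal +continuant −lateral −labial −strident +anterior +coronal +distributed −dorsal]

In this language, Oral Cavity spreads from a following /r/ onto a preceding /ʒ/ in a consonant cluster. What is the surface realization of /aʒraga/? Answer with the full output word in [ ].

[azraga]

Terminals under Oral Cavity in this geometry: [anterior], [coronal], [distributed].
The target acquires /r/'s values for everything under Oral Cavity — [+anterior], [+coronal], [−distributed] — while keeping its own [voice], [spread glottis], [constricted glottis], ….
The resulting bundle matches /z/ in the inventory; substituting it for /ʒ/ gives [azraga].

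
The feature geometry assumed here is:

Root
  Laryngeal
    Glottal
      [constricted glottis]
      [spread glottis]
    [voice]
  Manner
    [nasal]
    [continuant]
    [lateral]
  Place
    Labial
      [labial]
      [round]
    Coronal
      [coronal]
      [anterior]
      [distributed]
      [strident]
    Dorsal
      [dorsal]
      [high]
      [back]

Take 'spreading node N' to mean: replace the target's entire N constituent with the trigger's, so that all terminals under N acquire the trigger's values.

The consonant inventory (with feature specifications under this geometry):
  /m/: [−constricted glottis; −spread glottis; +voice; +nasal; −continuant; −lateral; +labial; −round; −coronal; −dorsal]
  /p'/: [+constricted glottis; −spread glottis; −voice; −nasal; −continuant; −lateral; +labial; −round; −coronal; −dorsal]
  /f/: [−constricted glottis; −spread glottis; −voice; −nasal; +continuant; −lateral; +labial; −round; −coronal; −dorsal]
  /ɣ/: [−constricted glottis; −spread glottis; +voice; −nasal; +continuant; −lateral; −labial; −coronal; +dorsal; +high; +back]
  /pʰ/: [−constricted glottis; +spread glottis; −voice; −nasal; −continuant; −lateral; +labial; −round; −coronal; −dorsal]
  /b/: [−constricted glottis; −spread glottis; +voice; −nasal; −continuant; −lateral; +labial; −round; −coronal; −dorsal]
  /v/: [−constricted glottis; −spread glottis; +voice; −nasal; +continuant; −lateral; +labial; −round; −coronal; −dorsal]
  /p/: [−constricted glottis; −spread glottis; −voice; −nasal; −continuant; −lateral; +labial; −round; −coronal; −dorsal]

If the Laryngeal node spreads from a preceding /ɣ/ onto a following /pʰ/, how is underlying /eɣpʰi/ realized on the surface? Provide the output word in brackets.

The Laryngeal node dominates the terminals [constricted glottis], [spread glottis], [voice].
The target acquires /ɣ/'s values for everything under Laryngeal — [−constricted glottis], [−spread glottis], [+voice] — while keeping its own [nasal], [continuant], [lateral], ….
Among the inventory, only /b/ has exactly this specification, giving the surface form [eɣbi].

[eɣbi]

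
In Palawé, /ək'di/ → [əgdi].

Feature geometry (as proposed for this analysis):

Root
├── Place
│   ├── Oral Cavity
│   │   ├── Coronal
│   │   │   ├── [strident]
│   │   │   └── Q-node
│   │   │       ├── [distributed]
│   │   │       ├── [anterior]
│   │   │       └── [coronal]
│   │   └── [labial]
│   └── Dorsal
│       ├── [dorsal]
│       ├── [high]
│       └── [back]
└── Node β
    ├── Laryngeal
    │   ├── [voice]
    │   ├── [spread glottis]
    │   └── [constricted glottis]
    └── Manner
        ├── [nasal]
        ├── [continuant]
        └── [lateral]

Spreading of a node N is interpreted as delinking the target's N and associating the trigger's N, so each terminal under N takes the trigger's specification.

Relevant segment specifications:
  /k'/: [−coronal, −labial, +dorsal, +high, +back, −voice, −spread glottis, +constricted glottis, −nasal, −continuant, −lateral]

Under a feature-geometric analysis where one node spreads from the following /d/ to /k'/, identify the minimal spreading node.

Laryngeal

The alternation /k'/ → [g] changes [voice], [constricted glottis] and nothing else.
The smallest constituent containing every changed terminal is Laryngeal — each of its daughters lacks at least one of the affected features.
If Laryngeal spreads, every terminal under it takes /d/'s value, producing [g] as observed.
[dorsal], [coronal] stay as in /k'/ although /d/ differs there, so no node dominating them spread; among the remaining candidates Laryngeal is the lowest that derives the output.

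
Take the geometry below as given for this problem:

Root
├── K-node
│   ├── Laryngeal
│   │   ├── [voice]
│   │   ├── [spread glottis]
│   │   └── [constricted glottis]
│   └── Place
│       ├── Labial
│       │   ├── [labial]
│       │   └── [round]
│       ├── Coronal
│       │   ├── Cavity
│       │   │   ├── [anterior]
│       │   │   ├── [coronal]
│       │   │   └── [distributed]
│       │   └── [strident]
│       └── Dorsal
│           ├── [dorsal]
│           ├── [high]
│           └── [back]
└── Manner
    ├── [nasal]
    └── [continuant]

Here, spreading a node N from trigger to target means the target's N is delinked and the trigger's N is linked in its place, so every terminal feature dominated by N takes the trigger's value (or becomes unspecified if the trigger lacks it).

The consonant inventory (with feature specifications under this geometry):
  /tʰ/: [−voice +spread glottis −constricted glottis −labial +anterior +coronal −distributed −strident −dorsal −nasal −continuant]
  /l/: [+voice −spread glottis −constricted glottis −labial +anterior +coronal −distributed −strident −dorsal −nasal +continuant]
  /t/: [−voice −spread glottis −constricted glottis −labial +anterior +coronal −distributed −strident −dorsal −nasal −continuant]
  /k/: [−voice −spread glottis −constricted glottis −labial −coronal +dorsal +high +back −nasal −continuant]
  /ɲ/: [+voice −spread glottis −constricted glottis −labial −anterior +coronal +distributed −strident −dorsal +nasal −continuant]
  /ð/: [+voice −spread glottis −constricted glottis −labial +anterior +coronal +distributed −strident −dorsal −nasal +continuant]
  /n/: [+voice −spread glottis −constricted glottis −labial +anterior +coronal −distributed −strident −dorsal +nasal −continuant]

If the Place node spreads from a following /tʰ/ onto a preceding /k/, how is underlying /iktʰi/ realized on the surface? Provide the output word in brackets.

[ittʰi]

Terminals under Place in this geometry: [labial], [round], [anterior], [coronal], [distributed], [strident], [dorsal], [high], [back].
The target acquires /tʰ/'s values for everything under Place — [−labial], [+anterior], [+coronal], [−distributed], [−strident], [−dorsal] — while keeping its own [voice], [spread glottis], [constricted glottis], ….
The resulting bundle matches /t/ in the inventory; substituting it for /k/ gives [ittʰi].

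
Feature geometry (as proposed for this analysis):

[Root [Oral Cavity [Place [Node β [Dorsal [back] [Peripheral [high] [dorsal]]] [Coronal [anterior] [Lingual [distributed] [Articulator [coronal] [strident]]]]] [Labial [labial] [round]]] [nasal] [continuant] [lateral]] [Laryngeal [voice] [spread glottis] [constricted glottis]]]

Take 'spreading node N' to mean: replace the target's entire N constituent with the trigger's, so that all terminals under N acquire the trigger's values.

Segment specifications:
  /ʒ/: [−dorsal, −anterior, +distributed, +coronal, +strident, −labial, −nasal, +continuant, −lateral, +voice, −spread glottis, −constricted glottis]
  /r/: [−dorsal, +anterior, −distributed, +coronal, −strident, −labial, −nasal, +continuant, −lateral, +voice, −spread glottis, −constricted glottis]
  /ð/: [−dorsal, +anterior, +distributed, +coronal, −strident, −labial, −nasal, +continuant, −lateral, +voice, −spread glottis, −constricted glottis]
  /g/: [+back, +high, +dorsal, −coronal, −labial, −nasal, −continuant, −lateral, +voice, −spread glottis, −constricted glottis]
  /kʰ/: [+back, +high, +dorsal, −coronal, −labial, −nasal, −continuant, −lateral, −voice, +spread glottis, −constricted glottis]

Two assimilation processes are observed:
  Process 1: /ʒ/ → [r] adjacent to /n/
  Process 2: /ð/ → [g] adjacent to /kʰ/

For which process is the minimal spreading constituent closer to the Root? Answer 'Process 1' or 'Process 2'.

Process 1 alters [anterior], [distributed], [strident]; the lowest common ancestor is Coronal (depth 4 from Root).
Process 2: the features that change are [continuant], [coronal], [anterior], [distributed], [strident], [dorsal], [high], [back]; the minimal node is Oral Cavity (depth 1).
Depth 1 < depth 4; Process 2 involves the structurally higher constituent Oral Cavity.

Process 2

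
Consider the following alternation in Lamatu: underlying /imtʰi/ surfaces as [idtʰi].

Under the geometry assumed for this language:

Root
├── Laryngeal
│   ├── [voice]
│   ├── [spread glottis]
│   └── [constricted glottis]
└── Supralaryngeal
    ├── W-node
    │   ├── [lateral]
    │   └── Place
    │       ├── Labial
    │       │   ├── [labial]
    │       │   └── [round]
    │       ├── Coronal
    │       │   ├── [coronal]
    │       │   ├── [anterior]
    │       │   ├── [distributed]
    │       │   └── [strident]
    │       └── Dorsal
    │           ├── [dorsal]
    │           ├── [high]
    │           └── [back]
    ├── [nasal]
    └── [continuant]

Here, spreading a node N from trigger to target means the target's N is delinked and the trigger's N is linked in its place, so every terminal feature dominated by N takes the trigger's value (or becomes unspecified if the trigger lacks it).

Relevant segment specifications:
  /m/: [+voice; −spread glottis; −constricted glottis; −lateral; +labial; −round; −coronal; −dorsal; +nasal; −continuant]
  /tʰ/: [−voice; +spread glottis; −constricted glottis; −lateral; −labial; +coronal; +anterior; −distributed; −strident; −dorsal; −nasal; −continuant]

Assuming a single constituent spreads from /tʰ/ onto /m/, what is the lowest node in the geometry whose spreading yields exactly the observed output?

/m/ and [d] differ in [nasal], [labial], [round], [coronal], [anterior], [distributed], [strident]; every other specified feature is identical.
Tracing each changed feature up the tree, the paths first meet at Supralaryngeal; any lower node misses at least one of them.
Delinking /m/'s Supralaryngeal and associating /tʰ/'s Supralaryngeal gives precisely the feature bundle of [d].
Had Root spread, [spread glottis], [voice] would have taken /tʰ/'s values; they stay as in /m/, confirming the spreading constituent is exactly Supralaryngeal.

Supralaryngeal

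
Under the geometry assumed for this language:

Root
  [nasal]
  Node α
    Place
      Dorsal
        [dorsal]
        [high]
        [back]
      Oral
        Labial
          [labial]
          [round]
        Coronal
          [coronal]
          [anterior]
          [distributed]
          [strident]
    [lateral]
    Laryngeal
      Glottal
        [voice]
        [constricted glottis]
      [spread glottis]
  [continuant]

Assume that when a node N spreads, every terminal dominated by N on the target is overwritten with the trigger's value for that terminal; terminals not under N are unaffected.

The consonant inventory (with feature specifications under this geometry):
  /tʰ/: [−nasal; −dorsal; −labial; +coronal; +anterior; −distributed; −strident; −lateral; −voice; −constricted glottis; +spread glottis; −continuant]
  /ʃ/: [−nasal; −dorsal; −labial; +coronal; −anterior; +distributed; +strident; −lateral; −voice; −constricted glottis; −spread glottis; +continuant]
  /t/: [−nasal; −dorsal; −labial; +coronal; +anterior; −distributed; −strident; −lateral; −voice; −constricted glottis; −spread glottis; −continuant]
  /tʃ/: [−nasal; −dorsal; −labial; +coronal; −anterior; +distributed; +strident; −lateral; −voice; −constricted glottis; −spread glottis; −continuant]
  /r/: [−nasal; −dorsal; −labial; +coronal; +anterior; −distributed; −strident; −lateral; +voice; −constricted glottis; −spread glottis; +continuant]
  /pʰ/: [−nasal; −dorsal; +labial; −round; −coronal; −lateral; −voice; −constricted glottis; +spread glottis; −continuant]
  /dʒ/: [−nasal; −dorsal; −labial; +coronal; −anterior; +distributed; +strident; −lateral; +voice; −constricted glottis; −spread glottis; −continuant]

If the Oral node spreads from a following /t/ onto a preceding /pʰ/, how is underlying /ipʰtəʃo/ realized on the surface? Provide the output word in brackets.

Terminals under Oral in this geometry: [labial], [round], [coronal], [anterior], [distributed], [strident].
After delinking /pʰ/'s Oral and linking /t/'s, the affected terminals become [−labial], [+coronal], [+anterior], [−distributed], [−strident]; [nasal], [dorsal], [lateral], … (outside Oral) are retained from /pʰ/.
The resulting bundle matches /tʰ/ in the inventory; substituting it for /pʰ/ gives [itʰtəʃo].

[itʰtəʃo]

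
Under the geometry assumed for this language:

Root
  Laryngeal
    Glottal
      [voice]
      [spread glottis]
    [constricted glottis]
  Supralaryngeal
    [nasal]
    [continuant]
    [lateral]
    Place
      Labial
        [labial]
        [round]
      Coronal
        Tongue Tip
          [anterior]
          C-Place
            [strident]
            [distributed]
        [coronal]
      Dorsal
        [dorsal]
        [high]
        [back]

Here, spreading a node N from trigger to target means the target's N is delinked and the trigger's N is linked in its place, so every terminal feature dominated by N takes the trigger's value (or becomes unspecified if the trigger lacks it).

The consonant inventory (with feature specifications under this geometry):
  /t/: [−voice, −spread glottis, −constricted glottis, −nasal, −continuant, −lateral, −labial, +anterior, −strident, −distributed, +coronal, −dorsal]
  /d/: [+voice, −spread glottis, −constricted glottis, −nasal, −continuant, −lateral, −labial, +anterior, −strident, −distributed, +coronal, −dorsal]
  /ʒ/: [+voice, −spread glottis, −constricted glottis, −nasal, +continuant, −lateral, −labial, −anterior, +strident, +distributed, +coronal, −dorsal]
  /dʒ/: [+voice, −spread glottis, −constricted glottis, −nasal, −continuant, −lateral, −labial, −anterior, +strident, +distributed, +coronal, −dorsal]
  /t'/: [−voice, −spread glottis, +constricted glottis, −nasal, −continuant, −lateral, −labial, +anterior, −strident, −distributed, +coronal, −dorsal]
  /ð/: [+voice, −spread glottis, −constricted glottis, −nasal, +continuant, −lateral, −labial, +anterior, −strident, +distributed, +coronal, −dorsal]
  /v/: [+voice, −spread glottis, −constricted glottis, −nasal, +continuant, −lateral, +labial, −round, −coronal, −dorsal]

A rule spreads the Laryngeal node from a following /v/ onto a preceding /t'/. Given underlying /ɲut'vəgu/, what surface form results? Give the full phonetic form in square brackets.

[ɲudvəgu]

The Laryngeal node dominates the terminals [voice], [spread glottis], [constricted glottis].
After delinking /t'/'s Laryngeal and linking /v/'s, the affected terminals become [+voice], [−spread glottis], [−constricted glottis]; [nasal], [continuant], [lateral], … (outside Laryngeal) are retained from /t'/.
Among the inventory, only /d/ has exactly this specification, giving the surface form [ɲudvəgu].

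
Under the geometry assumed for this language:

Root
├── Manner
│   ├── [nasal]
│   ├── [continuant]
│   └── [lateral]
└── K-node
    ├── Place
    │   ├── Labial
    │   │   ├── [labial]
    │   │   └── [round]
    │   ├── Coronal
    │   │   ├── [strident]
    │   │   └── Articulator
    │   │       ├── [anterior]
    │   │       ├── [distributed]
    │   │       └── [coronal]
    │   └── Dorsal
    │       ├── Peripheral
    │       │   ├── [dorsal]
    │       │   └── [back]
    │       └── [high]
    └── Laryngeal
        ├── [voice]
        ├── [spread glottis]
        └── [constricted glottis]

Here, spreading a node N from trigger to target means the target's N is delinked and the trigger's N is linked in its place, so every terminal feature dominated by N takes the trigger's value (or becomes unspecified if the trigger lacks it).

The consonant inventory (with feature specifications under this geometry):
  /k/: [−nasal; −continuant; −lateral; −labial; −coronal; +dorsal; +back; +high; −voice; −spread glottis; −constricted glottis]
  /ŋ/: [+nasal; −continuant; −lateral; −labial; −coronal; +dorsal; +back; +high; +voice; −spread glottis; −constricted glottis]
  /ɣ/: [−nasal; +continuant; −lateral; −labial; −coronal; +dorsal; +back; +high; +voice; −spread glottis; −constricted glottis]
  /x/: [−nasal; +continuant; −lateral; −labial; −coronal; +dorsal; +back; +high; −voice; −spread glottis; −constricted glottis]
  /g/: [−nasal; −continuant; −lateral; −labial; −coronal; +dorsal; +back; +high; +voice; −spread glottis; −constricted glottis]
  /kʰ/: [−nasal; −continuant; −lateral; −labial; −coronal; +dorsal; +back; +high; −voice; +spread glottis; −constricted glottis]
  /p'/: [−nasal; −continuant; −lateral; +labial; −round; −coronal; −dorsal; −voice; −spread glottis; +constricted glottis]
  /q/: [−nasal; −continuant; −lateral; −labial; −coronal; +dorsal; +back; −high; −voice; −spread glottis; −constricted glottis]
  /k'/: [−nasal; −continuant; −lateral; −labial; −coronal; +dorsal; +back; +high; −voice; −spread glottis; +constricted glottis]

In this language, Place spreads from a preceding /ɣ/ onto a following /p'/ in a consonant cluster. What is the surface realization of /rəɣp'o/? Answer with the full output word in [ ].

The Place node dominates the terminals [labial], [round], [strident], [anterior], [distributed], [coronal], [dorsal], [back], [high].
After delinking /p'/'s Place and linking /ɣ/'s, the affected terminals become [−labial], [−coronal], [+dorsal], [+back], [+high]; [nasal], [continuant], [lateral], … (outside Place) are retained from /p'/.
Among the inventory, only /k'/ has exactly this specification, giving the surface form [rəɣk'o].

[rəɣk'o]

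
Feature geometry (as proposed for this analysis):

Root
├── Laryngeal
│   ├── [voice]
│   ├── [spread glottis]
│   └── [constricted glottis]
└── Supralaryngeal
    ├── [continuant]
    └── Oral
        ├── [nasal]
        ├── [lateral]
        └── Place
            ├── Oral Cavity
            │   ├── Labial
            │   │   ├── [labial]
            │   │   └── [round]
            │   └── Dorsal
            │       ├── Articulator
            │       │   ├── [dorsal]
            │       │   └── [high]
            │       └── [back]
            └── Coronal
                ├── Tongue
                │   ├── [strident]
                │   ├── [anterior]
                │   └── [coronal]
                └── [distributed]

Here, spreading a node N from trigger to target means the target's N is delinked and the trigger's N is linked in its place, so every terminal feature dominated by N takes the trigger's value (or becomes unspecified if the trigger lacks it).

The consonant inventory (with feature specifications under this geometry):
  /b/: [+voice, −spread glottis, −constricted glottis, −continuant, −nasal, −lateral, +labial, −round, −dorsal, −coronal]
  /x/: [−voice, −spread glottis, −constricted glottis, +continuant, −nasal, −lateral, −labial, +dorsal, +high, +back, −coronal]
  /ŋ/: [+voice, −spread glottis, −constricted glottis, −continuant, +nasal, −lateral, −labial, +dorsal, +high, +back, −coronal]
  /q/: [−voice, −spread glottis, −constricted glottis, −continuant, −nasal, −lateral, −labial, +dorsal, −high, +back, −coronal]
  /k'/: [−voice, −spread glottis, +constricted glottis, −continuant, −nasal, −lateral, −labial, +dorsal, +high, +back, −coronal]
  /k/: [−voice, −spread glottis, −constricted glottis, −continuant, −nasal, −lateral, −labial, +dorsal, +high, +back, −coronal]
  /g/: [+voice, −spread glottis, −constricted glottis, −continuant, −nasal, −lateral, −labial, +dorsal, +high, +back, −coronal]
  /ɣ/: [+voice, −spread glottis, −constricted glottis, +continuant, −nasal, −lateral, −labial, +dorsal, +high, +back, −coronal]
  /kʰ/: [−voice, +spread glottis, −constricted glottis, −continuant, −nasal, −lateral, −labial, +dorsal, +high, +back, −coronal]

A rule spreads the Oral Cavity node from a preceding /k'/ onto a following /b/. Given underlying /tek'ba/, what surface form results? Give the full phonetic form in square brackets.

[tek'ga]

Terminals under Oral Cavity in this geometry: [labial], [round], [dorsal], [high], [back].
The target acquires /k'/'s values for everything under Oral Cavity — [−labial], [+dorsal], [+high], [+back] — while keeping its own [voice], [spread glottis], [constricted glottis], ….
This feature bundle is that of [g], so /tek'ba/ surfaces as [tek'ga].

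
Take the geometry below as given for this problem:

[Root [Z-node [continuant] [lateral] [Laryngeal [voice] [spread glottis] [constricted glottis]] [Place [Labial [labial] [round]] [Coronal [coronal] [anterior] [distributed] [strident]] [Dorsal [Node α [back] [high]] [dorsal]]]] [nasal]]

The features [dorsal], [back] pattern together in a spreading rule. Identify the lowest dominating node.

[dorsal] is immediately dominated by Dorsal.
[back] is immediately dominated by Node α.
The listed terminals split across distinct daughters of Dorsal, so Dorsal itself is the smallest node containing them all.

Dorsal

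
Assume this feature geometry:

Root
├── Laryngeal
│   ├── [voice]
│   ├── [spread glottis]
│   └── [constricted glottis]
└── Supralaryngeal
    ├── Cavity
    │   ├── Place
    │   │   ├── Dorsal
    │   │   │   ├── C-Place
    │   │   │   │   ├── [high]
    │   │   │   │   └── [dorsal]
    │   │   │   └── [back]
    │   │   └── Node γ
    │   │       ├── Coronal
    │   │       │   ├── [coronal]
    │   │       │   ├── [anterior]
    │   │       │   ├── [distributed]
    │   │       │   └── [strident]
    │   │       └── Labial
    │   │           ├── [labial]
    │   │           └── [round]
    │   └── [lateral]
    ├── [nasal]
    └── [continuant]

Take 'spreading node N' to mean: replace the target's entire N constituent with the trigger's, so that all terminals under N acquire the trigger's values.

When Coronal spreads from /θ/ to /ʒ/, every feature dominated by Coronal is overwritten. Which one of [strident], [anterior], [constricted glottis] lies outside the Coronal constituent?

The terminals dominated by Coronal are [coronal], [anterior], [distributed], [strident].
Of the listed options, [anterior], [strident] are among these and would be overwritten by spreading Coronal.
But [constricted glottis] is a dependent of Laryngeal, outside Coronal; it is therefore untouched by the spreading.

[constricted glottis]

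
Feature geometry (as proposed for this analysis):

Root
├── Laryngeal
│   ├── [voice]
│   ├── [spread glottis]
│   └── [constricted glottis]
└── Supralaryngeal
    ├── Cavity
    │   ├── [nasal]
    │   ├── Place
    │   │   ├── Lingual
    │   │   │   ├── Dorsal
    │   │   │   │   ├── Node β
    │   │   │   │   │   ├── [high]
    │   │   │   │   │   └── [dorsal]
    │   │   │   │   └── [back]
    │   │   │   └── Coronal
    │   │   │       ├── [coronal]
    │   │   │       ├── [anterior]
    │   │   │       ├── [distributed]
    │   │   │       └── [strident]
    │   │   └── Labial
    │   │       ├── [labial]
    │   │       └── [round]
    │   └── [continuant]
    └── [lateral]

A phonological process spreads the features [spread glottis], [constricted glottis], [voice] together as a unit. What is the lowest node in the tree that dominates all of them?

[spread glottis]: Root > Laryngeal > [spread glottis].
[constricted glottis]: Root > Laryngeal > [constricted glottis].
[voice]: Root > Laryngeal > [voice].
These paths first converge at Laryngeal; no daughter of Laryngeal dominates all 3 features, so Laryngeal is the minimal constituent.

Laryngeal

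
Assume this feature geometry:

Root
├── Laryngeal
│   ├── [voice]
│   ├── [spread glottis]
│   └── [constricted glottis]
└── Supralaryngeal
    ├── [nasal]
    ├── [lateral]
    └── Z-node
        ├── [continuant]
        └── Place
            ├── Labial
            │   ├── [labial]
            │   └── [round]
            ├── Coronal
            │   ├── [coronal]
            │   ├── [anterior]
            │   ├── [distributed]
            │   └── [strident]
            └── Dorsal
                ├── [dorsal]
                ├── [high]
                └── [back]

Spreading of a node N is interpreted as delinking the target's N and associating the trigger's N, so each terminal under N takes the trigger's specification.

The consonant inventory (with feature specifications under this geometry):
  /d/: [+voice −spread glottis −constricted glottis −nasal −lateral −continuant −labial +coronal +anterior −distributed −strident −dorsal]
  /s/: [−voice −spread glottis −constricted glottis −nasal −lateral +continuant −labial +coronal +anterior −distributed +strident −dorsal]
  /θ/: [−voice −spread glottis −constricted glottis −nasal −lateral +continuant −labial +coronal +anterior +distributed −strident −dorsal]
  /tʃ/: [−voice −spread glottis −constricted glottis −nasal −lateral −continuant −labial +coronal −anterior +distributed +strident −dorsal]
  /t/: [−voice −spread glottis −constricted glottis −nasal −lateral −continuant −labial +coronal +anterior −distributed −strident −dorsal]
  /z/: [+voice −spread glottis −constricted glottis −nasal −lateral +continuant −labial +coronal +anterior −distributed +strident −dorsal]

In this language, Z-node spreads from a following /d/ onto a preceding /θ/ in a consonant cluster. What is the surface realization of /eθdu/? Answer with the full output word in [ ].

The Z-node node dominates the terminals [continuant], [labial], [round], [coronal], [anterior], [distributed], [strident], [dorsal], [high], [back].
Spreading Z-node from /d/ onto /θ/ replaces those values with /d/'s: [−continuant], [−labial], [+coronal], [+anterior], [−distributed], [−strident], [−dorsal]. Features outside Z-node ([voice], [spread glottis], [constricted glottis], …) stay as in /θ/.
This feature bundle is that of [t], so /eθdu/ surfaces as [etdu].

[etdu]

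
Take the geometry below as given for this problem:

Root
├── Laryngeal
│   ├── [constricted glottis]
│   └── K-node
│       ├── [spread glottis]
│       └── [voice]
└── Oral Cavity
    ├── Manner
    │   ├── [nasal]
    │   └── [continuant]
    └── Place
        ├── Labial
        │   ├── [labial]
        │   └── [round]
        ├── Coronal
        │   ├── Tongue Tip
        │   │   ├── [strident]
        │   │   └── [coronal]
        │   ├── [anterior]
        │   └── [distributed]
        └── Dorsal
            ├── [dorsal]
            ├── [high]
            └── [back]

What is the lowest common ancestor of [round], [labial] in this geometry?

Labial

[round]: Root / Oral Cavity / Place / Labial / [round].
[labial]: Root / Oral Cavity / Place / Labial / [labial].
These paths first converge at Labial; no daughter of Labial dominates all 2 features, so Labial is the minimal constituent.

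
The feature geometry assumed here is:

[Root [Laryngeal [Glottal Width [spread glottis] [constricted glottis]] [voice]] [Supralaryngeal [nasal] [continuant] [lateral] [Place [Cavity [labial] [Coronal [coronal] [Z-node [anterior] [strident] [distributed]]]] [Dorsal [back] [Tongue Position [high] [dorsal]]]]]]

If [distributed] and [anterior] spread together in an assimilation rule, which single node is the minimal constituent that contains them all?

Z-node

[distributed]: Root > Supralaryngeal > Place > Cavity > Coronal > Z-node > [distributed].
[anterior]: Root > Supralaryngeal > Place > Cavity > Coronal > Z-node > [anterior].
The lowest node appearing on every path is Z-node; each proper daughter of Z-node fails to dominate at least one of the listed features.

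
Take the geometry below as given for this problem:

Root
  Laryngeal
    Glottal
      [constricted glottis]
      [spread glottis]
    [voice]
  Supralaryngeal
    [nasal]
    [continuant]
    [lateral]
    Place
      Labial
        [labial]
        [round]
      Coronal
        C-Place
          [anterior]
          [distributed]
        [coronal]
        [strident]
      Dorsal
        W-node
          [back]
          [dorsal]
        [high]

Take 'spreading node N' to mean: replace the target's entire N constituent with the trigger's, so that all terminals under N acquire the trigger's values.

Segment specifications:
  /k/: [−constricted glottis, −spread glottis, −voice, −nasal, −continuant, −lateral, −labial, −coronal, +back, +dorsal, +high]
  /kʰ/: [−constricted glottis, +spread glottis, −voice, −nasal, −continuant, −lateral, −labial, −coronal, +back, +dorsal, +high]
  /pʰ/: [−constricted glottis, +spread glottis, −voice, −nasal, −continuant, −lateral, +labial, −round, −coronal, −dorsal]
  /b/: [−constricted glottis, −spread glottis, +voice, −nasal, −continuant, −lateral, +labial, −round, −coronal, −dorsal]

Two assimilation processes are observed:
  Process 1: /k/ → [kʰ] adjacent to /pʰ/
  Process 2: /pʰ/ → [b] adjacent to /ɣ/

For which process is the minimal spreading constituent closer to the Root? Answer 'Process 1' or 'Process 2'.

In Process 1, [spread glottis] changes, so the minimal spreading node is [spread glottis] at depth 3.
Process 2: the features that change are [voice], [spread glottis]; the minimal node is Laryngeal (depth 1).
Laryngeal (depth 1) sits above [spread glottis] (depth 3), making Process 2 the one with the higher spreading node.

Process 2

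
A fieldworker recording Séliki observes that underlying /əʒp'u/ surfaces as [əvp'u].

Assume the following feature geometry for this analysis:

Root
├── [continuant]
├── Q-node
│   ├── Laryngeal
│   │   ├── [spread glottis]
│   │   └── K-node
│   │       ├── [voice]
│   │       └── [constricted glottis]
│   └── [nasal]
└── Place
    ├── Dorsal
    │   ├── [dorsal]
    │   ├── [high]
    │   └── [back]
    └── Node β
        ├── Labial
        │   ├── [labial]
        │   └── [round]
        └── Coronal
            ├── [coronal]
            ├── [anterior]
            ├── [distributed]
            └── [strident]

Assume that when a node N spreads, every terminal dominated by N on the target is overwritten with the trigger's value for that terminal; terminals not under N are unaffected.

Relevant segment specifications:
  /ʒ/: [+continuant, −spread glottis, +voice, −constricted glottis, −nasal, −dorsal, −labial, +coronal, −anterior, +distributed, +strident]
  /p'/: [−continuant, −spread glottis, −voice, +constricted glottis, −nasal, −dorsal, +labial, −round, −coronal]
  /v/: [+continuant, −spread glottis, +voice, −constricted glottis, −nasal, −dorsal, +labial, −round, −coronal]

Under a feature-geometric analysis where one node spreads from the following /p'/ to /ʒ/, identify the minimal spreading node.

Feature comparison: [labial], [round], [coronal], [anterior], [distributed], [strident] differ between /ʒ/ and [v]; the remaining terminals match.
In this geometry the lowest node dominating all of them is Node β: every daughter of Node β dominates only a proper subset, so no lower node suffices.
If Node β spreads, every terminal under it takes /p'/'s value, producing [v] as observed.
[continuant], [constricted glottis] stay as in /ʒ/ although /p'/ differs there, so no node dominating them spread; among the remaining candidates Node β is the lowest that derives the output.

Node β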